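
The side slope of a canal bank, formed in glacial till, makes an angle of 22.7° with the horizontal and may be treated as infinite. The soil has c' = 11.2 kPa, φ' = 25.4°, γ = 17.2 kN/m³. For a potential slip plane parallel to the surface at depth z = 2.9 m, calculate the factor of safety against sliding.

For an infinite slope with a slip plane parallel to the surface (no pore pressure): FS = [c' + γz cos²β tanφ'] / [γz sinβ cosβ].
γz = 17.2·2.9 = 49.88 kN/m²
Numerator = 11.2 + 49.88·cos²22.7°·tan25.4° = 11.2 + 49.88·0.8511·0.4748 = 31.358 kPa
Denominator = 49.88·sin22.7°·cos22.7° = 49.88·0.3859·0.9225 = 17.758 kPa
FS = 31.358 / 17.758 = 1.766

FS = 1.77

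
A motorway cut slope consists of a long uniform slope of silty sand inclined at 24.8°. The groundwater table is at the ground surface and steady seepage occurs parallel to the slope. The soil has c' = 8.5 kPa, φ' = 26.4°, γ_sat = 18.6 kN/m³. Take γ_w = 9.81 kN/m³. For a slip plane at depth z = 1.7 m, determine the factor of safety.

With seepage parallel to the slope and the water table at the surface, the effective normal stress on the slip plane uses the buoyant unit weight γ' = γ_sat − γ_w while the driving shear stress uses γ_sat:
FS = [c' + γ' z cos²β tanφ'] / [γ_sat z sinβ cosβ]
γ' = 18.6 − 9.81 = 8.79 kN/m³
Numerator = 8.5 + 8.79·1.7·cos²24.8°·tan26.4° = 8.5 + 8.79·1.7·0.8241·0.4964 = 14.613 kPa
Denominator = 18.6·1.7·sin24.8°·cos24.8° = 18.6·1.7·0.4195·0.9078 = 12.040 kPa
FS = 14.613 / 12.040 = 1.214

FS = 1.21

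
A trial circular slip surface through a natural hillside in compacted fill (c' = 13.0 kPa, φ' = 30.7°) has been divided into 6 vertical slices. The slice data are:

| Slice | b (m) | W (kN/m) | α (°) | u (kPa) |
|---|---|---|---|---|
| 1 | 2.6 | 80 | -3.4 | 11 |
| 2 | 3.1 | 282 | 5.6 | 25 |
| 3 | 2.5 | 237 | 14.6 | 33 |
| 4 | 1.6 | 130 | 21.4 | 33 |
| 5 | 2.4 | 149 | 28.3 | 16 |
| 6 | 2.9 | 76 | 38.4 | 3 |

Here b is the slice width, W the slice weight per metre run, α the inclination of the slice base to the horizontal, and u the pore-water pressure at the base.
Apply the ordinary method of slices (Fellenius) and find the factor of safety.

FS = 2.30

Ordinary method of slices: FS = Σ[c'·Δl_i + (W_i cosα_i − u_i·Δl_i)·tanφ'] / Σ W_i sinα_i, with Δl_i = b_i / cosα_i.
Slice 1: Δl = 2.6/cos(-3.4°) = 2.605 m; N'_1 = 80·cos(-3.4°) − 11·2.605 = 51.2; c'Δl = 33.86; W sinα = -4.7
Slice 2: Δl = 3.1/cos5.6° = 3.115 m; N'_2 = 282·cos5.6° − 25·3.115 = 202.8; c'Δl = 40.49; W sinα = 27.5
Slice 3: Δl = 2.5/cos14.6° = 2.583 m; N'_3 = 237·cos14.6° − 33·2.583 = 144.1; c'Δl = 33.58; W sinα = 59.7
Slice 4: Δl = 1.6/cos21.4° = 1.718 m; N'_4 = 130·cos21.4° − 33·1.718 = 64.3; c'Δl = 22.34; W sinα = 47.4
Slice 5: Δl = 2.4/cos28.3° = 2.726 m; N'_5 = 149·cos28.3° − 16·2.726 = 87.6; c'Δl = 35.44; W sinα = 70.6
Slice 6: Δl = 2.9/cos38.4° = 3.700 m; N'_6 = 76·cos38.4° − 3·3.700 = 48.5; c'Δl = 48.11; W sinα = 47.2
Σc'Δl = 213.8 kN/m; ΣN' = 598.5 kN/m; ΣW sinα = 247.8 kN/m
Resisting = 213.8 + 598.5·tan30.7° = 213.8 + 355.3 = 569.2 kN/m
FS = 569.2 / 247.8 = 2.297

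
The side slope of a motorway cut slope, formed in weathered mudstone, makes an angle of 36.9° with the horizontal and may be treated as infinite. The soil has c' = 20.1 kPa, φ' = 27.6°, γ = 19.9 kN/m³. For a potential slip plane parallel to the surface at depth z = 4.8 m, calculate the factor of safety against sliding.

For an infinite slope with a slip plane parallel to the surface (no pore pressure): FS = [c' + γz cos²β tanφ'] / [γz sinβ cosβ].
γz = 19.9·4.8 = 95.52 kN/m²
Numerator = 20.1 + 95.52·cos²36.9°·tan27.6° = 20.1 + 95.52·0.6395·0.5228 = 52.034 kPa
Denominator = 95.52·sin36.9°·cos36.9° = 95.52·0.6004·0.7997 = 45.864 kPa
FS = 52.034 / 45.864 = 1.135

FS = 1.13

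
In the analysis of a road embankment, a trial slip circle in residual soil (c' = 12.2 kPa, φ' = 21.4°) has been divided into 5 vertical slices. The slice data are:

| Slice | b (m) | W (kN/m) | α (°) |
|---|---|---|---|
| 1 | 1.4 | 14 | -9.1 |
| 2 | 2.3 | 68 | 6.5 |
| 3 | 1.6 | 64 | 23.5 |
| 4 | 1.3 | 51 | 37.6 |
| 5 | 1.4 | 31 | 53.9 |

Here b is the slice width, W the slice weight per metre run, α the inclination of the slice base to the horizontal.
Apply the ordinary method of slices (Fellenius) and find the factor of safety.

Ordinary method of slices: FS = Σ[c'·Δl_i + (W_i cosα_i)·tanφ'] / Σ W_i sinα_i, with Δl_i = b_i / cosα_i.
Slice 1: Δl = 1.4/cos(-9.1°) = 1.418 m; N'_1 = 14·cos(-9.1°) = 13.8; c'Δl = 17.30; W sinα = -2.2
Slice 2: Δl = 2.3/cos6.5° = 2.315 m; N'_2 = 68·cos6.5° = 67.6; c'Δl = 28.24; W sinα = 7.7
Slice 3: Δl = 1.6/cos23.5° = 1.745 m; N'_3 = 64·cos23.5° = 58.7; c'Δl = 21.29; W sinα = 25.5
Slice 4: Δl = 1.3/cos37.6° = 1.641 m; N'_4 = 51·cos37.6° = 40.4; c'Δl = 20.02; W sinα = 31.1
Slice 5: Δl = 1.4/cos53.9° = 2.376 m; N'_5 = 31·cos53.9° = 18.3; c'Δl = 28.99; W sinα = 25.0
Σc'Δl = 115.8 kN/m; ΣN' = 198.8 kN/m; ΣW sinα = 87.2 kN/m
Resisting = 115.8 + 198.8·tan21.4° = 115.8 + 77.9 = 193.7 kN/m
FS = 193.7 / 87.2 = 2.222

FS = 2.22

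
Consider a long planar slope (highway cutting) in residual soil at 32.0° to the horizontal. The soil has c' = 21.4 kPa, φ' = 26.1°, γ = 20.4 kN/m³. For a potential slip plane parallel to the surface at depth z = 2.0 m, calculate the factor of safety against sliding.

FS = 1.95

For an infinite slope with a slip plane parallel to the surface (no pore pressure): FS = [c' + γz cos²β tanφ'] / [γz sinβ cosβ].
γz = 20.4·2.0 = 40.80 kN/m²
Numerator = 21.4 + 40.80·cos²32.0°·tan26.1° = 21.4 + 40.80·0.7192·0.4899 = 35.775 kPa
Denominator = 40.80·sin32.0°·cos32.0° = 40.80·0.5299·0.8480 = 18.335 kPa
FS = 35.775 / 18.335 = 1.951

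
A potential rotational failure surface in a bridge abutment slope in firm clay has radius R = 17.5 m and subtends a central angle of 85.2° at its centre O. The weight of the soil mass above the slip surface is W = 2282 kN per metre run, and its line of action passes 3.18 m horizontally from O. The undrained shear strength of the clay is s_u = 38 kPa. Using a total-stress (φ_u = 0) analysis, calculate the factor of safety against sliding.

FS = 2.38

Taking moments about the centre O, the resisting moment is provided by the undrained shear strength acting along the arc:
Arc length L_a = R·θ = 17.5·(85.2°·π/180) = 17.5·1.4870 = 26.02 m
M_R = s_u·L_a·R = 38·26.02·17.5 = 17305.2 kN·m/m
M_D = W·d = 2282·3.18 = 7256.8 kN·m/m
FS = M_R / M_D = 17305.2 / 7256.8 = 2.385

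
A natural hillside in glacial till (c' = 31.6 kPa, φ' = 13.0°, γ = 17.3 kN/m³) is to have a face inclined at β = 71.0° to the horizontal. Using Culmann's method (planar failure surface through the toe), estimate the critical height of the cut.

Culmann's analysis gives the critical failure plane at α_cr = (β + φ')/2 = (71.0 + 13.0)/2 = 42.0°, and the critical height
H_c = (4c'/γ) · sinβ cosφ' / [1 − cos(β − φ')]
    = (4·31.6/17.3) · sin71.0°·cos13.0° / [1 − cos(58.0°)]
    = 7.306 · 0.9455·0.9744 / [1 − 0.5299]
    = 7.306 · 0.9213 / 0.4701
    = 14.32 m

H_c = 14.32 m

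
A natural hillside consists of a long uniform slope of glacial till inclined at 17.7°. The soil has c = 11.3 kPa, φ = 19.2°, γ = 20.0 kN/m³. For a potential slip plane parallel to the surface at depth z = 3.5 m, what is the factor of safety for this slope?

For an infinite slope with a slip plane parallel to the surface (no pore pressure): FS = [c + γz cos²β tanφ] / [γz sinβ cosβ].
γz = 20.0·3.5 = 70.00 kN/m²
Numerator = 11.3 + 70.00·cos²17.7°·tan19.2° = 11.3 + 70.00·0.9076·0.3482 = 33.423 kPa
Denominator = 70.00·sin17.7°·cos17.7° = 70.00·0.3040·0.9527 = 20.275 kPa
FS = 33.423 / 20.275 = 1.649

FS = 1.65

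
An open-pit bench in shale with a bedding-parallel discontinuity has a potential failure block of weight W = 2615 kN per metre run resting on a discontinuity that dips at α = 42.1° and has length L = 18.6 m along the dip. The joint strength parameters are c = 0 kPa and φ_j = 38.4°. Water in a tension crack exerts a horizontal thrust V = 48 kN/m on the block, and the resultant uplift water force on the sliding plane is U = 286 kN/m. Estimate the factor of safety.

FS = 0.72

Resolving the block weight along and normal to the plane and applying the Mohr–Coulomb strength on the joint:
N' = W cosα − U − V sinα = 2615·cos42.1° − 286 − 48·sin42.1° = 1622.1 kN/m
Driving force T = W sinα + V cosα = 2615·sin42.1° + 48·cos42.1° = 1788.8 kN/m
Resisting force R = c·L + N'·tanφ_j = 0·18.6 + 1622.1·tan38.4° = 0.0 + 1285.6 = 1285.6 kN/m
FS = R / T = 1285.6 / 1788.8 = 0.719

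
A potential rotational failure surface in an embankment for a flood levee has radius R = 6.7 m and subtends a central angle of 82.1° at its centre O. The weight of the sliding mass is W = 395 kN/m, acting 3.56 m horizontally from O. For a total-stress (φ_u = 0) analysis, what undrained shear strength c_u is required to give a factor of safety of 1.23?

c_u = 26.9 kPa

FS = c_u·L_a·R / (W·d), so c_u = FS·W·d / (L_a·R).
Arc length L_a = R·θ = 6.7·(82.1°·π/180) = 6.7·1.4329 = 9.60 m
c_u = 1.23·395·3.56 / (9.60·6.7) = 1729.6 / 64.32 = 26.89 kPa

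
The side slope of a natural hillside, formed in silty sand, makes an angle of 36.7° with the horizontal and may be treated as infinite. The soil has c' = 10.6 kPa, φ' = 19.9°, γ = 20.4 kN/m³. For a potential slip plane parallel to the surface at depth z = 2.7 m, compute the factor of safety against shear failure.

For an infinite slope with a slip plane parallel to the surface (no pore pressure): FS = [c' + γz cos²β tanφ'] / [γz sinβ cosβ].
γz = 20.4·2.7 = 55.08 kN/m²
Numerator = 10.6 + 55.08·cos²36.7°·tan19.9° = 10.6 + 55.08·0.6428·0.3620 = 23.417 kPa
Denominator = 55.08·sin36.7°·cos36.7° = 55.08·0.5976·0.8018 = 26.392 kPa
FS = 23.417 / 26.392 = 0.887

FS = 0.89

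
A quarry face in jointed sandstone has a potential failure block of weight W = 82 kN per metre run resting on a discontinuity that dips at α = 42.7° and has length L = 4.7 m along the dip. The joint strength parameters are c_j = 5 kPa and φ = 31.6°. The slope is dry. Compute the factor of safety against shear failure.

Resolving the block weight along and normal to the plane and applying the Mohr–Coulomb strength on the joint:
N' = W cosα = 82·cos42.7° = 60.3 kN/m
Driving force T = W sinα = 82·sin42.7° = 55.6 kN/m
Resisting force R = c_j·L + N'·tanφ = 5·4.7 + 60.3·tan31.6° = 23.5 + 37.1 = 60.6 kN/m
FS = R / T = 60.6 / 55.6 = 1.089

FS = 1.09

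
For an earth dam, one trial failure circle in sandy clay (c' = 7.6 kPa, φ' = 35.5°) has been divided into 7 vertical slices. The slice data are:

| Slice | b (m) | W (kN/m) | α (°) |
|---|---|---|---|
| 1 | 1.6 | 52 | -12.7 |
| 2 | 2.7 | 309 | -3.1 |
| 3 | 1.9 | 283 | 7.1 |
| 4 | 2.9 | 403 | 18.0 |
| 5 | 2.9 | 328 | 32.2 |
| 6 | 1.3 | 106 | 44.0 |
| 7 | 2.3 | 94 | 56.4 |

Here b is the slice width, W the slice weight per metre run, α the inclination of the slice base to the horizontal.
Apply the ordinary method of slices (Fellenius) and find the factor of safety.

Ordinary method of slices: FS = Σ[c'·Δl_i + (W_i cosα_i)·tanφ'] / Σ W_i sinα_i, with Δl_i = b_i / cosα_i.
Slice 1: Δl = 1.6/cos(-12.7°) = 1.640 m; N'_1 = 52·cos(-12.7°) = 50.7; c'Δl = 12.46; W sinα = -11.4
Slice 2: Δl = 2.7/cos(-3.1°) = 2.704 m; N'_2 = 309·cos(-3.1°) = 308.5; c'Δl = 20.55; W sinα = -16.7
Slice 3: Δl = 1.9/cos7.1° = 1.915 m; N'_3 = 283·cos7.1° = 280.8; c'Δl = 14.55; W sinα = 35.0
Slice 4: Δl = 2.9/cos18.0° = 3.049 m; N'_4 = 403·cos18.0° = 383.3; c'Δl = 23.17; W sinα = 124.5
Slice 5: Δl = 2.9/cos32.2° = 3.427 m; N'_5 = 328·cos32.2° = 277.6; c'Δl = 26.05; W sinα = 174.8
Slice 6: Δl = 1.3/cos44.0° = 1.807 m; N'_6 = 106·cos44.0° = 76.3; c'Δl = 13.73; W sinα = 73.6
Slice 7: Δl = 2.3/cos56.4° = 4.156 m; N'_7 = 94·cos56.4° = 52.0; c'Δl = 31.59; W sinα = 78.3
Σc'Δl = 142.1 kN/m; ΣN' = 1429.2 kN/m; ΣW sinα = 458.1 kN/m
Resisting = 142.1 + 1429.2·tan35.5° = 142.1 + 1019.4 = 1161.5 kN/m
FS = 1161.5 / 458.1 = 2.536

FS = 2.54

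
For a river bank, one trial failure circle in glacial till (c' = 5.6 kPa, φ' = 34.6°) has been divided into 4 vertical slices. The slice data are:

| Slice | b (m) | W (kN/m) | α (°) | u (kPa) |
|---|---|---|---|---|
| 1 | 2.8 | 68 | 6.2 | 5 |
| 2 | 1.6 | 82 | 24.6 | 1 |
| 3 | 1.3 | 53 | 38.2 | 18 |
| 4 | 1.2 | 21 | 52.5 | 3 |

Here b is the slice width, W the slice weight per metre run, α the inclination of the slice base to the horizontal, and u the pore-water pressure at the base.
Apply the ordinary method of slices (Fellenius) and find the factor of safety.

FS = 1.61

Ordinary method of slices: FS = Σ[c'·Δl_i + (W_i cosα_i − u_i·Δl_i)·tanφ'] / Σ W_i sinα_i, with Δl_i = b_i / cosα_i.
Slice 1: Δl = 2.8/cos6.2° = 2.816 m; N'_1 = 68·cos6.2° − 5·2.816 = 53.5; c'Δl = 15.77; W sinα = 7.3
Slice 2: Δl = 1.6/cos24.6° = 1.760 m; N'_2 = 82·cos24.6° − 1·1.760 = 72.8; c'Δl = 9.85; W sinα = 34.1
Slice 3: Δl = 1.3/cos38.2° = 1.654 m; N'_3 = 53·cos38.2° − 18·1.654 = 11.9; c'Δl = 9.26; W sinα = 32.8
Slice 4: Δl = 1.2/cos52.5° = 1.971 m; N'_4 = 21·cos52.5° − 3·1.971 = 6.9; c'Δl = 11.04; W sinα = 16.7
Σc'Δl = 45.9 kN/m; ΣN' = 145.1 kN/m; ΣW sinα = 90.9 kN/m
Resisting = 45.9 + 145.1·tan34.6° = 45.9 + 100.1 = 146.0 kN/m
FS = 146.0 / 90.9 = 1.606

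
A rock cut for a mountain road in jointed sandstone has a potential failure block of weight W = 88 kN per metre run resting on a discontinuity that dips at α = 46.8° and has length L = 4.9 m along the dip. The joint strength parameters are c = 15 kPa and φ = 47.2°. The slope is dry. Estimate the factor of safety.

Resolving the block weight along and normal to the plane and applying the Mohr–Coulomb strength on the joint:
N' = W cosα = 88·cos46.8° = 60.2 kN/m
Driving force T = W sinα = 88·sin46.8° = 64.1 kN/m
Resisting force R = c·L + N'·tanφ = 15·4.9 + 60.2·tan47.2° = 73.5 + 65.1 = 138.6 kN/m
FS = R / T = 138.6 / 64.1 = 2.160

FS = 2.16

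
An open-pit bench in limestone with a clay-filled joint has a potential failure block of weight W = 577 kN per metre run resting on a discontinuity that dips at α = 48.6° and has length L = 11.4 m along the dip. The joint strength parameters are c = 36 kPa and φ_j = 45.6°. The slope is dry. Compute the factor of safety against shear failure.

Resolving the block weight along and normal to the plane and applying the Mohr–Coulomb strength on the joint:
N' = W cosα = 577·cos48.6° = 381.6 kN/m
Driving force T = W sinα = 577·sin48.6° = 432.8 kN/m
Resisting force R = c·L + N'·tanφ_j = 36·11.4 + 381.6·tan45.6° = 410.4 + 389.7 = 800.1 kN/m
FS = R / T = 800.1 / 432.8 = 1.848

FS = 1.85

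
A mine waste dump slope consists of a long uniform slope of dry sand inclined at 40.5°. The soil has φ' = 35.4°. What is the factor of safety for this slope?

FS = 0.83

For a dry cohesionless infinite slope the factor of safety is FS = tanφ' / tanβ.
FS = tan35.4° / tan40.5° = 0.7107 / 0.8541 = 0.832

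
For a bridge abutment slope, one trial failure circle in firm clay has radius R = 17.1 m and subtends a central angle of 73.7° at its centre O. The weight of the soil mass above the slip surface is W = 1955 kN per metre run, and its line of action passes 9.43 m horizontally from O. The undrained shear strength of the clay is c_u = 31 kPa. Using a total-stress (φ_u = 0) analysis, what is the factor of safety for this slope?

Taking moments about the centre O, the resisting moment is provided by the undrained shear strength acting along the arc:
Arc length L_a = R·θ = 17.1·(73.7°·π/180) = 17.1·1.2863 = 22.00 m
M_R = c_u·L_a·R = 31·22.00·17.1 = 11660.0 kN·m/m
M_D = W·d = 1955·9.43 = 18435.6 kN·m/m
FS = M_R / M_D = 11660.0 / 18435.6 = 0.632

FS = 0.63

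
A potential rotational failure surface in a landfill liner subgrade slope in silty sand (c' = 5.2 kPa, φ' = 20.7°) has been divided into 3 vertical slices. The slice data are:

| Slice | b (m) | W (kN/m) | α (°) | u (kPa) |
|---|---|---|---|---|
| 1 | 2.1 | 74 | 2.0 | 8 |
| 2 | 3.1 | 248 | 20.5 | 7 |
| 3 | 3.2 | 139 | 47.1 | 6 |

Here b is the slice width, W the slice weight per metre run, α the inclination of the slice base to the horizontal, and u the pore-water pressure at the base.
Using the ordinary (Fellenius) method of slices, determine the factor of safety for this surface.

Ordinary method of slices: FS = Σ[c'·Δl_i + (W_i cosα_i − u_i·Δl_i)·tanφ'] / Σ W_i sinα_i, with Δl_i = b_i / cosα_i.
Slice 1: Δl = 2.1/cos2.0° = 2.101 m; N'_1 = 74·cos2.0° − 8·2.101 = 57.1; c'Δl = 10.93; W sinα = 2.6
Slice 2: Δl = 3.1/cos20.5° = 3.310 m; N'_2 = 248·cos20.5° − 7·3.310 = 209.1; c'Δl = 17.21; W sinα = 86.9
Slice 3: Δl = 3.2/cos47.1° = 4.701 m; N'_3 = 139·cos47.1° − 6·4.701 = 66.4; c'Δl = 24.44; W sinα = 101.8
Σc'Δl = 52.6 kN/m; ΣN' = 332.7 kN/m; ΣW sinα = 191.3 kN/m
Resisting = 52.6 + 332.7·tan20.7° = 52.6 + 125.7 = 178.3 kN/m
FS = 178.3 / 191.3 = 0.932

FS = 0.93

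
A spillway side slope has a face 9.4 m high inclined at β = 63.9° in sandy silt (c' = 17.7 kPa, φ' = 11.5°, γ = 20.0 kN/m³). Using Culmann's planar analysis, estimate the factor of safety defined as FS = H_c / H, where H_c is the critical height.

FS = 0.85

H_c = (4c'/γ) · sinβ cosφ' / [1 − cos(β − φ')]
    = (4·17.7/20.0) · sin63.9°·cos11.5° / [1 − cos52.4°]
    = 3.540 · 0.8800 / 0.3899 = 7.99 m
FS = H_c / H = 7.99 / 9.4 = 0.850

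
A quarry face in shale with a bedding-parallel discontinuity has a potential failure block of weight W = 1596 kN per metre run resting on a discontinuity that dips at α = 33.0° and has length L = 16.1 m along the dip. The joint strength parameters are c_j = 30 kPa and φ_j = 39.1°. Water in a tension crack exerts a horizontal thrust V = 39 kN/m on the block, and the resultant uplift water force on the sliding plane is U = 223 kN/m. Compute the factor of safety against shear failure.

FS = 1.52

Resolving the block weight along and normal to the plane and applying the Mohr–Coulomb strength on the joint:
N' = W cosα − U − V sinα = 1596·cos33.0° − 223 − 39·sin33.0° = 1094.3 kN/m
Driving force T = W sinα + V cosα = 1596·sin33.0° + 39·cos33.0° = 902.0 kN/m
Resisting force R = c_j·L + N'·tanφ_j = 30·16.1 + 1094.3·tan39.1° = 483.0 + 889.3 = 1372.3 kN/m
FS = R / T = 1372.3 / 902.0 = 1.521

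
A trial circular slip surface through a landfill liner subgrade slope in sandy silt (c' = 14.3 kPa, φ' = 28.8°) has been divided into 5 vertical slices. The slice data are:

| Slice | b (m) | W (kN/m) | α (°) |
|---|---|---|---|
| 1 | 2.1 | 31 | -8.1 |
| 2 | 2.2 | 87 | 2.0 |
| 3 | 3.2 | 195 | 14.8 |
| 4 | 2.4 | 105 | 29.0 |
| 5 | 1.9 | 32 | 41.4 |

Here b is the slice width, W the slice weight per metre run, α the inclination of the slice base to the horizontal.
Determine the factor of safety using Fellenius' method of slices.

Ordinary method of slices: FS = Σ[c'·Δl_i + (W_i cosα_i)·tanφ'] / Σ W_i sinα_i, with Δl_i = b_i / cosα_i.
Slice 1: Δl = 2.1/cos(-8.1°) = 2.121 m; N'_1 = 31·cos(-8.1°) = 30.7; c'Δl = 30.33; W sinα = -4.4
Slice 2: Δl = 2.2/cos2.0° = 2.201 m; N'_2 = 87·cos2.0° = 86.9; c'Δl = 31.48; W sinα = 3.0
Slice 3: Δl = 3.2/cos14.8° = 3.310 m; N'_3 = 195·cos14.8° = 188.5; c'Δl = 47.33; W sinα = 49.8
Slice 4: Δl = 2.4/cos29.0° = 2.744 m; N'_4 = 105·cos29.0° = 91.8; c'Δl = 39.24; W sinα = 50.9
Slice 5: Δl = 1.9/cos41.4° = 2.533 m; N'_5 = 32·cos41.4° = 24.0; c'Δl = 36.22; W sinα = 21.2
Σc'Δl = 184.6 kN/m; ΣN' = 422.0 kN/m; ΣW sinα = 120.5 kN/m
Resisting = 184.6 + 422.0·tan28.8° = 184.6 + 232.0 = 416.6 kN/m
FS = 416.6 / 120.5 = 3.456

FS = 3.46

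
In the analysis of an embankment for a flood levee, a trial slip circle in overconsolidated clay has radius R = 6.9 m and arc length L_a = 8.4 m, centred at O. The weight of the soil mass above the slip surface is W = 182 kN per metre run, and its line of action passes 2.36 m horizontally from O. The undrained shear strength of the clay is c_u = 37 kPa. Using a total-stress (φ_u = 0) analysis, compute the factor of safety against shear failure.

Taking moments about the centre O, the resisting moment is provided by the undrained shear strength acting along the arc:
M_R = c_u·L_a·R = 37·8.40·6.9 = 2144.5 kN·m/m
M_D = W·d = 182·2.36 = 429.5 kN·m/m
FS = M_R / M_D = 2144.5 / 429.5 = 4.993

FS = 4.99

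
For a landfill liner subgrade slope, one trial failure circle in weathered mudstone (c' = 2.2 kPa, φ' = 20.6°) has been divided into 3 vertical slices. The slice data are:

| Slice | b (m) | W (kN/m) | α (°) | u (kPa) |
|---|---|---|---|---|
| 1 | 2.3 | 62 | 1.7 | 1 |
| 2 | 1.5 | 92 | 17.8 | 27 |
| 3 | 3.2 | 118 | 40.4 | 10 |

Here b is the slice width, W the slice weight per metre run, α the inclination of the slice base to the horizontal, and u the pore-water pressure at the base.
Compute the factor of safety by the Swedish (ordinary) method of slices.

Ordinary method of slices: FS = Σ[c'·Δl_i + (W_i cosα_i − u_i·Δl_i)·tanφ'] / Σ W_i sinα_i, with Δl_i = b_i / cosα_i.
Slice 1: Δl = 2.3/cos1.7° = 2.301 m; N'_1 = 62·cos1.7° − 1·2.301 = 59.7; c'Δl = 5.06; W sinα = 1.8
Slice 2: Δl = 1.5/cos17.8° = 1.575 m; N'_2 = 92·cos17.8° − 27·1.575 = 45.1; c'Δl = 3.47; W sinα = 28.1
Slice 3: Δl = 3.2/cos40.4° = 4.202 m; N'_3 = 118·cos40.4° − 10·4.202 = 47.8; c'Δl = 9.24; W sinα = 76.5
Σc'Δl = 17.8 kN/m; ΣN' = 152.6 kN/m; ΣW sinα = 106.4 kN/m
Resisting = 17.8 + 152.6·tan20.6° = 17.8 + 57.3 = 75.1 kN/m
FS = 75.1 / 106.4 = 0.706

FS = 0.71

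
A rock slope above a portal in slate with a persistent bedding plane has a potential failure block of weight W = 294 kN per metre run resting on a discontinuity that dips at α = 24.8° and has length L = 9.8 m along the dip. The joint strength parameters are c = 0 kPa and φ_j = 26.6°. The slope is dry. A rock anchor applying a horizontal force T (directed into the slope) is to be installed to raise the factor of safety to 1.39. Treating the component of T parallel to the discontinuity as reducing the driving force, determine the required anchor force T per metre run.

Resolving forces along and normal to the sliding plane, with the horizontal anchor force T adding T·sinα to the effective normal force and T·cosα acting up the plane against the driving force:
FS = [cL + (W cosα + T sinα) tanφ_j] / [W sinα − T cosα]
Without the anchor: N' = 266.9 kN/m, driving T_d = 123.3 kN/m, resisting R = 0·9.8 + 266.9·tan26.6° = 133.6 kN/m, FS = 1.08.
Setting FS = 1.39 and solving for T:
1.39·(123.3 − T cos24.8°) = 133.6 + T sin24.8°·tan26.6°
T·(sin24.8°·tan26.6° + 1.39·cos24.8°) = 1.39·123.3 − 133.6
T·(0.4195·0.5008 + 1.39·0.9078) = 171.4 − 133.6 = 37.8
T·1.4719 = 37.8
T = 25.7 kN/m

T = 26 kN/m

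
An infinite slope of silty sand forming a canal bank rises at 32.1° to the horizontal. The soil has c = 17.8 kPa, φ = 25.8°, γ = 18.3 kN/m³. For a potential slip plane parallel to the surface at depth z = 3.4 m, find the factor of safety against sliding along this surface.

For an infinite slope with a slip plane parallel to the surface (no pore pressure): FS = [c + γz cos²β tanφ] / [γz sinβ cosβ].
γz = 18.3·3.4 = 62.22 kN/m²
Numerator = 17.8 + 62.22·cos²32.1°·tan25.8° = 17.8 + 62.22·0.7176·0.4834 = 39.385 kPa
Denominator = 62.22·sin32.1°·cos32.1° = 62.22·0.5314·0.8471 = 28.009 kPa
FS = 39.385 / 28.009 = 1.406

FS = 1.41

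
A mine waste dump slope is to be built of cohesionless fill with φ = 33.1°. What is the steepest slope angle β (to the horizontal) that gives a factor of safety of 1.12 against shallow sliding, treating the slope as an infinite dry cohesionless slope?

β = 30.2°

For an infinite dry cohesionless slope FS = tanφ/tanβ, so tanβ = tanφ / FS.
tanβ = tan33.1° / 1.12 = 0.6519 / 1.12 = 0.5820
β = arctan(0.5820) = 30.20°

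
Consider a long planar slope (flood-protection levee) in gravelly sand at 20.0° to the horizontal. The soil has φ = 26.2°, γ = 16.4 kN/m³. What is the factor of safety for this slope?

FS = 1.35

For a dry cohesionless infinite slope the factor of safety is FS = tanφ / tanβ.
FS = tan26.2° / tan20.0° = 0.4921 / 0.3640 = 1.352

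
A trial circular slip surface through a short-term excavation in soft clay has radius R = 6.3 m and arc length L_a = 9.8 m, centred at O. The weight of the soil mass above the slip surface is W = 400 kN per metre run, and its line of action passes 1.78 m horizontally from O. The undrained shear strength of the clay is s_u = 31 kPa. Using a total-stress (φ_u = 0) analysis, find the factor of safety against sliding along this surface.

Taking moments about the centre O, the resisting moment is provided by the undrained shear strength acting along the arc:
M_R = s_u·L_a·R = 31·9.80·6.3 = 1913.9 kN·m/m
M_D = W·d = 400·1.78 = 712.0 kN·m/m
FS = M_R / M_D = 1913.9 / 712.0 = 2.688

FS = 2.69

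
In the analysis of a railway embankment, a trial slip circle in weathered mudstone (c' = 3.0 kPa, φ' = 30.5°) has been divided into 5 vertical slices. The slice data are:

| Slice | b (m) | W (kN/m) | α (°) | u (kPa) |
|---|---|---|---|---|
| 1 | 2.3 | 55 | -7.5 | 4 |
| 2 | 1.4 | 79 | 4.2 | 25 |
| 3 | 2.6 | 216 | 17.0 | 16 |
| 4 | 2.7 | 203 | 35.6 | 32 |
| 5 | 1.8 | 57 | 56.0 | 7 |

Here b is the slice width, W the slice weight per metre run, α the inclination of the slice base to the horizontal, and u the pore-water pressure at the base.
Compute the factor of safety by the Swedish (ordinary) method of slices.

FS = 1.00

Ordinary method of slices: FS = Σ[c'·Δl_i + (W_i cosα_i − u_i·Δl_i)·tanφ'] / Σ W_i sinα_i, with Δl_i = b_i / cosα_i.
Slice 1: Δl = 2.3/cos(-7.5°) = 2.320 m; N'_1 = 55·cos(-7.5°) − 4·2.320 = 45.3; c'Δl = 6.96; W sinα = -7.2
Slice 2: Δl = 1.4/cos4.2° = 1.404 m; N'_2 = 79·cos4.2° − 25·1.404 = 43.7; c'Δl = 4.21; W sinα = 5.8
Slice 3: Δl = 2.6/cos17.0° = 2.719 m; N'_3 = 216·cos17.0° − 16·2.719 = 163.1; c'Δl = 8.16; W sinα = 63.2
Slice 4: Δl = 2.7/cos35.6° = 3.321 m; N'_4 = 203·cos35.6° − 32·3.321 = 58.8; c'Δl = 9.96; W sinα = 118.2
Slice 5: Δl = 1.8/cos56.0° = 3.219 m; N'_5 = 57·cos56.0° − 7·3.219 = 9.3; c'Δl = 9.66; W sinα = 47.3
Σc'Δl = 38.9 kN/m; ΣN' = 320.1 kN/m; ΣW sinα = 227.2 kN/m
Resisting = 38.9 + 320.1·tan30.5° = 38.9 + 188.6 = 227.5 kN/m
FS = 227.5 / 227.2 = 1.002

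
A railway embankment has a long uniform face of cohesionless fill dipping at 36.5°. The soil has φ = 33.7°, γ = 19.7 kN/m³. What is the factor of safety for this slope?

For a dry cohesionless infinite slope the factor of safety is FS = tanφ / tanβ.
FS = tan33.7° / tan36.5° = 0.6669 / 0.7400 = 0.901

FS = 0.90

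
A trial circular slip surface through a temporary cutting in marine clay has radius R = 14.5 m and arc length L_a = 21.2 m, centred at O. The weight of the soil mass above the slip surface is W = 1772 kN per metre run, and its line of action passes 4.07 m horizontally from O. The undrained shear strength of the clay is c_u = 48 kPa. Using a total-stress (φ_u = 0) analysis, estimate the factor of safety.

FS = 2.05

Taking moments about the centre O, the resisting moment is provided by the undrained shear strength acting along the arc:
M_R = c_u·L_a·R = 48·21.20·14.5 = 14755.2 kN·m/m
M_D = W·d = 1772·4.07 = 7212.0 kN·m/m
FS = M_R / M_D = 14755.2 / 7212.0 = 2.046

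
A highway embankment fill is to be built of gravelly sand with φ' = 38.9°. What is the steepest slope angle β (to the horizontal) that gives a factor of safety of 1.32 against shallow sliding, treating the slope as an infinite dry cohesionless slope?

For an infinite dry cohesionless slope FS = tanφ'/tanβ, so tanβ = tanφ' / FS.
tanβ = tan38.9° / 1.32 = 0.8069 / 1.32 = 0.6113
β = arctan(0.6113) = 31.44°

β = 31.4°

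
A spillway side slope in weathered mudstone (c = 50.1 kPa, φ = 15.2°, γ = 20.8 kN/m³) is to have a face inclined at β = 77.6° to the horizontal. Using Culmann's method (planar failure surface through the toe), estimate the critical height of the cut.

Culmann's analysis gives the critical failure plane at α_cr = (β + φ)/2 = (77.6 + 15.2)/2 = 46.4°, and the critical height
H_c = (4c/γ) · sinβ cosφ / [1 − cos(β − φ)]
    = (4·50.1/20.8) · sin77.6°·cos15.2° / [1 − cos(62.4°)]
    = 9.635 · 0.9767·0.9650 / [1 − 0.4633]
    = 9.635 · 0.9425 / 0.5367
    = 16.92 m

H_c = 16.92 m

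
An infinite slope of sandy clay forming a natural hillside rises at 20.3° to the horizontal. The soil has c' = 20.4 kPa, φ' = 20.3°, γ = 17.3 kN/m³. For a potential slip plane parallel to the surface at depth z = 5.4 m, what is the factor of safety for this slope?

For an infinite slope with a slip plane parallel to the surface (no pore pressure): FS = [c' + γz cos²β tanφ'] / [γz sinβ cosβ].
γz = 17.3·5.4 = 93.42 kN/m²
Numerator = 20.4 + 93.42·cos²20.3°·tan20.3° = 20.4 + 93.42·0.8796·0.3699 = 50.798 kPa
Denominator = 93.42·sin20.3°·cos20.3° = 93.42·0.3469·0.9379 = 30.398 kPa
FS = 50.798 / 30.398 = 1.671

FS = 1.67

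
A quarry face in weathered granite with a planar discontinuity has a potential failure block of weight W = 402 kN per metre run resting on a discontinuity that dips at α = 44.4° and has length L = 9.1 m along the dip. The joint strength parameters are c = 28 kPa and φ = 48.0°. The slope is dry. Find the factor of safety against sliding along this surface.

Resolving the block weight along and normal to the plane and applying the Mohr–Coulomb strength on the joint:
N' = W cosα = 402·cos44.4° = 287.2 kN/m
Driving force T = W sinα = 402·sin44.4° = 281.3 kN/m
Resisting force R = c·L + N'·tanφ = 28·9.1 + 287.2·tan48.0° = 254.8 + 319.0 = 573.8 kN/m
FS = R / T = 573.8 / 281.3 = 2.040

FS = 2.04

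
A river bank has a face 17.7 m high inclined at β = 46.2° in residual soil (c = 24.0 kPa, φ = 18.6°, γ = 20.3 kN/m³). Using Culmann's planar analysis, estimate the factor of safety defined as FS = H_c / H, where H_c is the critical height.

H_c = (4c/γ) · sinβ cosφ / [1 − cos(β − φ)]
    = (4·24.0/20.3) · sin46.2°·cos18.6° / [1 − cos27.6°]
    = 4.729 · 0.6841 / 0.1138 = 28.43 m
FS = H_c / H = 28.43 / 17.7 = 1.606

FS = 1.61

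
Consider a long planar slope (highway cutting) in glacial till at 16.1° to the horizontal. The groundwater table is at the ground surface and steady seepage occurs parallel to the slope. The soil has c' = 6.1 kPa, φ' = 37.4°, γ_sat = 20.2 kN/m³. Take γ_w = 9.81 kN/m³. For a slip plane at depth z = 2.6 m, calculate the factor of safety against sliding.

With seepage parallel to the slope and the water table at the surface, the effective normal stress on the slip plane uses the buoyant unit weight γ' = γ_sat − γ_w while the driving shear stress uses γ_sat:
FS = [c' + γ' z cos²β tanφ'] / [γ_sat z sinβ cosβ]
γ' = 20.2 − 9.81 = 10.39 kN/m³
Numerator = 6.1 + 10.39·2.6·cos²16.1°·tan37.4° = 6.1 + 10.39·2.6·0.9231·0.7646 = 25.165 kPa
Denominator = 20.2·2.6·sin16.1°·cos16.1° = 20.2·2.6·0.2773·0.9608 = 13.993 kPa
FS = 25.165 / 13.993 = 1.798

FS = 1.80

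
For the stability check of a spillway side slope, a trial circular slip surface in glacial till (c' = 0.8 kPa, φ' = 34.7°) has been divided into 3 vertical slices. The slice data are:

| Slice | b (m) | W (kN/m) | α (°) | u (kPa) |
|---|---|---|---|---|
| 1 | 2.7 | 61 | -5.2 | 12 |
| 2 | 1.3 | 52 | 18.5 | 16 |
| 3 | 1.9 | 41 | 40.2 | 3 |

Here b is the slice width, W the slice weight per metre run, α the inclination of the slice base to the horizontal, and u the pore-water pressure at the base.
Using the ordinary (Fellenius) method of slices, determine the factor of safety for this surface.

FS = 1.61

Ordinary method of slices: FS = Σ[c'·Δl_i + (W_i cosα_i − u_i·Δl_i)·tanφ'] / Σ W_i sinα_i, with Δl_i = b_i / cosα_i.
Slice 1: Δl = 2.7/cos(-5.2°) = 2.711 m; N'_1 = 61·cos(-5.2°) − 12·2.711 = 28.2; c'Δl = 2.17; W sinα = -5.5
Slice 2: Δl = 1.3/cos18.5° = 1.371 m; N'_2 = 52·cos18.5° − 16·1.371 = 27.4; c'Δl = 1.10; W sinα = 16.5
Slice 3: Δl = 1.9/cos40.2° = 2.488 m; N'_3 = 41·cos40.2° − 3·2.488 = 23.9; c'Δl = 1.99; W sinα = 26.5
Σc'Δl = 5.3 kN/m; ΣN' = 79.4 kN/m; ΣW sinα = 37.4 kN/m
Resisting = 5.3 + 79.4·tan34.7° = 5.3 + 55.0 = 60.3 kN/m
FS = 60.3 / 37.4 = 1.610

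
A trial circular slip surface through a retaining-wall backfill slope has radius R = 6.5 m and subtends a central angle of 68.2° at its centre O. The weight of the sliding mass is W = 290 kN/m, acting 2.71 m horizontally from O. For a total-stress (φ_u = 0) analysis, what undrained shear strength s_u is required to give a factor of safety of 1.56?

FS = s_u·L_a·R / (W·d), so s_u = FS·W·d / (L_a·R).
Arc length L_a = R·θ = 6.5·(68.2°·π/180) = 6.5·1.1903 = 7.74 m
s_u = 1.56·290·2.71 / (7.74·6.5) = 1226.0 / 50.29 = 24.38 kPa

s_u = 24.4 kPa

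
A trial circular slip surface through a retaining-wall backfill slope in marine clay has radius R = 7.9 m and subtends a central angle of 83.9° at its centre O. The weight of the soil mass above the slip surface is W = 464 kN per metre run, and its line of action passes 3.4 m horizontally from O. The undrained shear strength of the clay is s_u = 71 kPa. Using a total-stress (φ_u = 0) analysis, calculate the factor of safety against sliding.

FS = 4.11

Taking moments about the centre O, the resisting moment is provided by the undrained shear strength acting along the arc:
Arc length L_a = R·θ = 7.9·(83.9°·π/180) = 7.9·1.4643 = 11.57 m
M_R = s_u·L_a·R = 71·11.57·7.9 = 6488.6 kN·m/m
M_D = W·d = 464·3.4 = 1577.6 kN·m/m
FS = M_R / M_D = 6488.6 / 1577.6 = 4.113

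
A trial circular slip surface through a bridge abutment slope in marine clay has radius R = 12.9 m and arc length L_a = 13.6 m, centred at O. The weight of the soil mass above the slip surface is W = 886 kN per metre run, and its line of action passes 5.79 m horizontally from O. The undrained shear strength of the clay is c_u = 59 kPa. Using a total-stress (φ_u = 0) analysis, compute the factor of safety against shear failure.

FS = 2.02

Taking moments about the centre O, the resisting moment is provided by the undrained shear strength acting along the arc:
M_R = c_u·L_a·R = 59·13.60·12.9 = 10351.0 kN·m/m
M_D = W·d = 886·5.79 = 5129.9 kN·m/m
FS = M_R / M_D = 10351.0 / 5129.9 = 2.018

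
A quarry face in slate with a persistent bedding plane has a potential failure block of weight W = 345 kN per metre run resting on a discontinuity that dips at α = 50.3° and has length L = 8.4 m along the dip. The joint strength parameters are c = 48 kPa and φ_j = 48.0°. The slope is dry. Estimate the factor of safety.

Resolving the block weight along and normal to the plane and applying the Mohr–Coulomb strength on the joint:
N' = W cosα = 345·cos50.3° = 220.4 kN/m
Driving force T = W sinα = 345·sin50.3° = 265.4 kN/m
Resisting force R = c·L + N'·tanφ_j = 48·8.4 + 220.4·tan48.0° = 403.2 + 244.8 = 648.0 kN/m
FS = R / T = 648.0 / 265.4 = 2.441

FS = 2.44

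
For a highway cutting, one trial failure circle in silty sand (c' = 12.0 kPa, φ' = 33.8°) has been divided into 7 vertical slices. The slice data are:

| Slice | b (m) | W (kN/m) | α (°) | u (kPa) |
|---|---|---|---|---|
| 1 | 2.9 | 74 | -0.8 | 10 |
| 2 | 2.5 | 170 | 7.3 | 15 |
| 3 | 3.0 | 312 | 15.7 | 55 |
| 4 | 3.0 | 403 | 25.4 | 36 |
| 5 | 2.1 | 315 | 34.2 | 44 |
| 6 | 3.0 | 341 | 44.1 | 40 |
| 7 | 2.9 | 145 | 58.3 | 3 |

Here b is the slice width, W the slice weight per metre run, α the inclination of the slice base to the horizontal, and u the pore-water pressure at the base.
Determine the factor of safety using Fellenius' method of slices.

Ordinary method of slices: FS = Σ[c'·Δl_i + (W_i cosα_i − u_i·Δl_i)·tanφ'] / Σ W_i sinα_i, with Δl_i = b_i / cosα_i.
Slice 1: Δl = 2.9/cos(-0.8°) = 2.900 m; N'_1 = 74·cos(-0.8°) − 10·2.900 = 45.0; c'Δl = 34.80; W sinα = -1.0
Slice 2: Δl = 2.5/cos7.3° = 2.520 m; N'_2 = 170·cos7.3° − 15·2.520 = 130.8; c'Δl = 30.25; W sinα = 21.6
Slice 3: Δl = 3.0/cos15.7° = 3.116 m; N'_3 = 312·cos15.7° − 55·3.116 = 129.0; c'Δl = 37.40; W sinα = 84.4
Slice 4: Δl = 3.0/cos25.4° = 3.321 m; N'_4 = 403·cos25.4° − 36·3.321 = 244.5; c'Δl = 39.85; W sinα = 172.9
Slice 5: Δl = 2.1/cos34.2° = 2.539 m; N'_5 = 315·cos34.2° − 44·2.539 = 148.8; c'Δl = 30.47; W sinα = 177.1
Slice 6: Δl = 3.0/cos44.1° = 4.178 m; N'_6 = 341·cos44.1° − 40·4.178 = 77.8; c'Δl = 50.13; W sinα = 237.3
Slice 7: Δl = 2.9/cos58.3° = 5.519 m; N'_7 = 145·cos58.3° − 3·5.519 = 59.6; c'Δl = 66.23; W sinα = 123.4
Σc'Δl = 289.1 kN/m; ΣN' = 835.5 kN/m; ΣW sinα = 815.6 kN/m
Resisting = 289.1 + 835.5·tan33.8° = 289.1 + 559.3 = 848.4 kN/m
FS = 848.4 / 815.6 = 1.040

FS = 1.04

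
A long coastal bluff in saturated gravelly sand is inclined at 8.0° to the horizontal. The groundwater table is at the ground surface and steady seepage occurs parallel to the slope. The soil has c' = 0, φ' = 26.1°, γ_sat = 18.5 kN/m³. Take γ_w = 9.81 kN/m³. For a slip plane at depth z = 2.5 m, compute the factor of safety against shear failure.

With seepage parallel to the slope and the water table at the surface, the effective normal stress on the slip plane uses the buoyant unit weight γ' = γ_sat − γ_w while the driving shear stress uses γ_sat:
FS = [c' + γ' z cos²β tanφ'] / [γ_sat z sinβ cosβ]
(For c' = 0 this reduces to FS = (γ'/γ_sat)·tanφ'/tanβ.)
γ' = 18.5 − 9.81 = 8.69 kN/m³
Numerator = 0.0 + 8.69·2.5·cos²8.0°·tan26.1° = 0.0 + 8.69·2.5·0.9806·0.4899 = 10.437 kPa
Denominator = 18.5·2.5·sin8.0°·cos8.0° = 18.5·2.5·0.1392·0.9903 = 6.374 kPa
FS = 10.437 / 6.374 = 1.637

FS = 1.64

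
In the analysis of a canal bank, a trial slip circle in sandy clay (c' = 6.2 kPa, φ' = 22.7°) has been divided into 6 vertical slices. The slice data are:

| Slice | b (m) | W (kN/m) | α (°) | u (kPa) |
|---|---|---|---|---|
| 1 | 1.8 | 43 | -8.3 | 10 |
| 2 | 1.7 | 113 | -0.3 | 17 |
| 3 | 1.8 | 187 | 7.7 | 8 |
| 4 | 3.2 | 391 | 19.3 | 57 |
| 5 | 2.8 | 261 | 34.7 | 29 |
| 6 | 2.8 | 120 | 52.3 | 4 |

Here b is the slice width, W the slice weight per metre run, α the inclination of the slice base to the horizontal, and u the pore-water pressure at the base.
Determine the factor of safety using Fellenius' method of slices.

Ordinary method of slices: FS = Σ[c'·Δl_i + (W_i cosα_i − u_i·Δl_i)·tanφ'] / Σ W_i sinα_i, with Δl_i = b_i / cosα_i.
Slice 1: Δl = 1.8/cos(-8.3°) = 1.819 m; N'_1 = 43·cos(-8.3°) − 10·1.819 = 24.4; c'Δl = 11.28; W sinα = -6.2
Slice 2: Δl = 1.7/cos(-0.3°) = 1.700 m; N'_2 = 113·cos(-0.3°) − 17·1.700 = 84.1; c'Δl = 10.54; W sinα = -0.6
Slice 3: Δl = 1.8/cos7.7° = 1.816 m; N'_3 = 187·cos7.7° − 8·1.816 = 170.8; c'Δl = 11.26; W sinα = 25.1
Slice 4: Δl = 3.2/cos19.3° = 3.391 m; N'_4 = 391·cos19.3° − 57·3.391 = 175.8; c'Δl = 21.02; W sinα = 129.2
Slice 5: Δl = 2.8/cos34.7° = 3.406 m; N'_5 = 261·cos34.7° − 29·3.406 = 115.8; c'Δl = 21.12; W sinα = 148.6
Slice 6: Δl = 2.8/cos52.3° = 4.579 m; N'_6 = 120·cos52.3° − 4·4.579 = 55.1; c'Δl = 28.39; W sinα = 94.9
Σc'Δl = 103.6 kN/m; ΣN' = 625.9 kN/m; ΣW sinα = 391.0 kN/m
Resisting = 103.6 + 625.9·tan22.7° = 103.6 + 261.8 = 365.4 kN/m
FS = 365.4 / 391.0 = 0.935

FS = 0.93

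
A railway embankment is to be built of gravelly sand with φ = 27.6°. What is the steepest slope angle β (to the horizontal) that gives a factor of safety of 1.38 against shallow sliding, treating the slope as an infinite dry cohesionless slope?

β = 20.7°

For an infinite dry cohesionless slope FS = tanφ/tanβ, so tanβ = tanφ / FS.
tanβ = tan27.6° / 1.38 = 0.5228 / 1.38 = 0.3788
β = arctan(0.3788) = 20.75°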